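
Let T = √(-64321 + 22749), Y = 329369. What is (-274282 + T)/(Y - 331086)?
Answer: 274282/1717 - 2*I*√10393/1717 ≈ 159.74 - 0.11875*I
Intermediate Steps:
T = 2*I*√10393 (T = √(-41572) = 2*I*√10393 ≈ 203.89*I)
(-274282 + T)/(Y - 331086) = (-274282 + 2*I*√10393)/(329369 - 331086) = (-274282 + 2*I*√10393)/(-1717) = (-274282 + 2*I*√10393)*(-1/1717) = 274282/1717 - 2*I*√10393/1717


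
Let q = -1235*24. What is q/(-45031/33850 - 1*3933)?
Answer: 1003314000/133177081 ≈ 7.5337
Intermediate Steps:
q = -29640
q/(-45031/33850 - 1*3933) = -29640/(-45031/33850 - 1*3933) = -29640/(-45031*1/33850 - 3933) = -29640/(-45031/33850 - 3933) = -29640/(-133177081/33850) = -29640*(-33850/133177081) = 1003314000/133177081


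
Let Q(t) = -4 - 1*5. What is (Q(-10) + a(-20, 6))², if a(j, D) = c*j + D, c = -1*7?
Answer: 18769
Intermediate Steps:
c = -7
a(j, D) = D - 7*j (a(j, D) = -7*j + D = D - 7*j)
Q(t) = -9 (Q(t) = -4 - 5 = -9)
(Q(-10) + a(-20, 6))² = (-9 + (6 - 7*(-20)))² = (-9 + (6 + 140))² = (-9 + 146)² = 137² = 18769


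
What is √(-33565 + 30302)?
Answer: I*√3263 ≈ 57.123*I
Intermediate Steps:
√(-33565 + 30302) = √(-3263) = I*√3263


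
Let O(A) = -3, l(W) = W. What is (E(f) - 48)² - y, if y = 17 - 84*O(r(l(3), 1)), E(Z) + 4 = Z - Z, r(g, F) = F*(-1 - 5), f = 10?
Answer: 2435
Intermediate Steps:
r(g, F) = -6*F (r(g, F) = F*(-6) = -6*F)
E(Z) = -4 (E(Z) = -4 + (Z - Z) = -4 + 0 = -4)
y = 269 (y = 17 - 84*(-3) = 17 + 252 = 269)
(E(f) - 48)² - y = (-4 - 48)² - 1*269 = (-52)² - 269 = 2704 - 269 = 2435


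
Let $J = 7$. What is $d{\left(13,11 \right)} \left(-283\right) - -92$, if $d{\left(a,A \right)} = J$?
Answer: $-1889$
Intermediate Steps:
$d{\left(a,A \right)} = 7$
$d{\left(13,11 \right)} \left(-283\right) - -92 = 7 \left(-283\right) - -92 = -1981 + 92 = -1889$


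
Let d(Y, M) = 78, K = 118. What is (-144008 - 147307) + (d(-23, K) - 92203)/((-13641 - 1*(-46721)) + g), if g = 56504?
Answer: -2372477735/8144 ≈ -2.9132e+5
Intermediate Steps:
(-144008 - 147307) + (d(-23, K) - 92203)/((-13641 - 1*(-46721)) + g) = (-144008 - 147307) + (78 - 92203)/((-13641 - 1*(-46721)) + 56504) = -291315 - 92125/((-13641 + 46721) + 56504) = -291315 - 92125/(33080 + 56504) = -291315 - 92125/89584 = -291315 - 92125*1/89584 = -291315 - 8375/8144 = -2372477735/8144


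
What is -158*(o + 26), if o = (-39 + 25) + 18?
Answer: -4740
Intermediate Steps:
o = 4 (o = -14 + 18 = 4)
-158*(o + 26) = -158*(4 + 26) = -158*30 = -4740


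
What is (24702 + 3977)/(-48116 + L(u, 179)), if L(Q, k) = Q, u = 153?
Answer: -28679/47963 ≈ -0.59794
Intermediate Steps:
(24702 + 3977)/(-48116 + L(u, 179)) = (24702 + 3977)/(-48116 + 153) = 28679/(-47963) = 28679*(-1/47963) = -28679/47963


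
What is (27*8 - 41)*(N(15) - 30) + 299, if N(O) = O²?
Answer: 34424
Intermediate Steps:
(27*8 - 41)*(N(15) - 30) + 299 = (27*8 - 41)*(15² - 30) + 299 = (216 - 41)*(225 - 30) + 299 = 175*195 + 299 = 34125 + 299 = 34424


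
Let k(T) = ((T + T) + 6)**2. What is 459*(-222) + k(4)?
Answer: -101702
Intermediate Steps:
k(T) = (6 + 2*T)**2 (k(T) = (2*T + 6)**2 = (6 + 2*T)**2)
459*(-222) + k(4) = 459*(-222) + 4*(3 + 4)**2 = -101898 + 4*7**2 = -101898 + 4*49 = -101898 + 196 = -101702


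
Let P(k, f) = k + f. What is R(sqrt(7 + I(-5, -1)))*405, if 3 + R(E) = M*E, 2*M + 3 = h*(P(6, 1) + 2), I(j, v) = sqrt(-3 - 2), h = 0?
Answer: -1215 - 1215*sqrt(7 + I*sqrt(5))/2 ≈ -2842.2 - 253.58*I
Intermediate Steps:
P(k, f) = f + k
I(j, v) = I*sqrt(5) (I(j, v) = sqrt(-5) = I*sqrt(5))
M = -3/2 (M = -3/2 + (0*((1 + 6) + 2))/2 = -3/2 + (0*(7 + 2))/2 = -3/2 + (0*9)/2 = -3/2 + (1/2)*0 = -3/2 + 0 = -3/2 ≈ -1.5000)
R(E) = -3 - 3*E/2
R(sqrt(7 + I(-5, -1)))*405 = (-3 - 3*sqrt(7 + I*sqrt(5))/2)*405 = -1215 - 1215*sqrt(7 + I*sqrt(5))/2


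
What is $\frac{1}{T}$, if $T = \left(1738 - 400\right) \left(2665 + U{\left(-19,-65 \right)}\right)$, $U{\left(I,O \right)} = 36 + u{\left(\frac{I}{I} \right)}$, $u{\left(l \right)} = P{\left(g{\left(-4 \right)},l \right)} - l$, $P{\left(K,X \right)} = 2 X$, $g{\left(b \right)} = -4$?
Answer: $\frac{1}{3615276} \approx 2.766 \cdot 10^{-7}$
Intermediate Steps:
$u{\left(l \right)} = l$ ($u{\left(l \right)} = 2 l - l = l$)
$U{\left(I,O \right)} = 37$ ($U{\left(I,O \right)} = 36 + \frac{I}{I} = 36 + 1 = 37$)
$T = 3615276$ ($T = \left(1738 - 400\right) \left(2665 + 37\right) = 1338 \cdot 2702 = 3615276$)
$\frac{1}{T} = \frac{1}{3615276}$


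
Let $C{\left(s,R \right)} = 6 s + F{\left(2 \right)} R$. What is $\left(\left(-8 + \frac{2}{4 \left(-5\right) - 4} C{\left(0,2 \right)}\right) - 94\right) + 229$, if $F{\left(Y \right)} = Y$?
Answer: $\frac{380}{3} \approx 126.67$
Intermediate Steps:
$C{\left(s,R \right)} = 2 R + 6 s$ ($C{\left(s,R \right)} = 6 s + 2 R = 2 R + 6 s$)
$\left(\left(-8 + \frac{2}{4 \left(-5\right) - 4} C{\left(0,2 \right)}\right) - 94\right) + 229 = \left(\left(-8 + \frac{2}{4 \left(-5\right) - 4} \left(2 \cdot 2 + 6 \cdot 0\right)\right) - 94\right) + 229 = \left(\left(-8 + \frac{2}{-20 - 4} \left(4 + 0\right)\right) - 94\right) + 229 = \left(\left(-8 + \frac{2}{-24} \cdot 4\right) - 94\right) + 229 = \left(\left(-8 + 2 \left(- \frac{1}{24}\right) 4\right) - 94\right) + 229 = \left(\left(-8 - \frac{1}{3}\right) - 94\right) + 229 = \left(- \frac{25}{3} - 94\right) + 229 = - \frac{307}{3} + 229 = \frac{380}{3}$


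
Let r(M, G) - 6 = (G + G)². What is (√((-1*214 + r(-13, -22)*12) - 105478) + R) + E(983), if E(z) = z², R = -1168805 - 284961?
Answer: -487477 + 2*I*√20597 ≈ -4.8748e+5 + 287.03*I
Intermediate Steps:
R = -1453766
r(M, G) = 6 + 4*G² (r(M, G) = 6 + (G + G)² = 6 + (2*G)² = 6 + 4*G²)
(√((-1*214 + r(-13, -22)*12) - 105478) + R) + E(983) = (√((-1*214 + (6 + 4*(-22)²)*12) - 105478) - 1453766) + 983² = (√((-214 + (6 + 4*484)*12) - 105478) - 1453766) + 966289 = (√((-214 + (6 + 1936)*12) - 105478) - 1453766) + 966289 = (√((-214 + 1942*12) - 105478) - 1453766) + 966289 = (√((-214 + 23304) - 105478) - 1453766) + 966289 = (√(23090 - 105478) - 1453766) + 966289 = (√(-82388) - 1453766) + 966289 = (2*I*√20597 - 1453766) + 966289 = (-1453766 + 2*I*√20597) + 966289 = -487477 + 2*I*√20597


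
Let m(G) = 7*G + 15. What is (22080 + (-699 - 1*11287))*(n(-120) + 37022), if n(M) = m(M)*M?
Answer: 1373006068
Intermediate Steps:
m(G) = 15 + 7*G
n(M) = M*(15 + 7*M) (n(M) = (15 + 7*M)*M = M*(15 + 7*M))
(22080 + (-699 - 1*11287))*(n(-120) + 37022) = (22080 + (-699 - 1*11287))*(-120*(15 + 7*(-120)) + 37022) = (22080 + (-699 - 11287))*(-120*(15 - 840) + 37022) = (22080 - 11986)*(-120*(-825) + 37022) = 10094*(99000 + 37022) = 10094*136022 = 1373006068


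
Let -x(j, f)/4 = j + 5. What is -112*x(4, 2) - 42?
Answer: 3990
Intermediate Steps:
x(j, f) = -20 - 4*j (x(j, f) = -4*(j + 5) = -4*(5 + j) = -20 - 4*j)
-112*x(4, 2) - 42 = -112*(-20 - 4*4) - 42 = -112*(-20 - 16) - 42 = -112*(-36) - 42 = 4032 - 42 = 3990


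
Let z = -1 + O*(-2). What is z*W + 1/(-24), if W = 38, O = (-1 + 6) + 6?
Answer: -20977/24 ≈ -874.04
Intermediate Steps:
O = 11 (O = 5 + 6 = 11)
z = -23 (z = -1 + 11*(-2) = -1 - 22 = -23)
z*W + 1/(-24) = -23*38 + 1/(-24) = -874 - 1/24 = -20977/24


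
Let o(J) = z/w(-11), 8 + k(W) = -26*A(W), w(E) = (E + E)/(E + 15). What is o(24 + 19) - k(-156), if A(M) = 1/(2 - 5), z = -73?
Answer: 416/33 ≈ 12.606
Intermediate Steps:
A(M) = -⅓ (A(M) = 1/(-3) = -⅓)
w(E) = 2*E/(15 + E) (w(E) = (2*E)/(15 + E) = 2*E/(15 + E))
k(W) = ⅔ (k(W) = -8 - 26*(-⅓) = -8 + 26/3 = ⅔)
o(J) = 146/11 (o(J) = -73/(2*(-11)/(15 - 11)) = -73/(2*(-11)/4) = -73/(2*(-11)*(¼)) = -73/(-11/2) = -73*(-2/11) = 146/11)
o(24 + 19) - k(-156) = 146/11 - 1*⅔ = 146/11 - ⅔ = 416/33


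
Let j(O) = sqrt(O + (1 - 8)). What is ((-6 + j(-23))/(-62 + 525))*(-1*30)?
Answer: 180/463 - 30*I*sqrt(30)/463 ≈ 0.38877 - 0.3549*I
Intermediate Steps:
j(O) = sqrt(-7 + O) (j(O) = sqrt(O - 7) = sqrt(-7 + O))
((-6 + j(-23))/(-62 + 525))*(-1*30) = ((-6 + sqrt(-7 - 23))/(-62 + 525))*(-1*30) = ((-6 + sqrt(-30))/463)*(-30) = ((-6 + I*sqrt(30))*(1/463))*(-30) = (-6/463 + I*sqrt(30)/463)*(-30) = 180/463 - 30*I*sqrt(30)/463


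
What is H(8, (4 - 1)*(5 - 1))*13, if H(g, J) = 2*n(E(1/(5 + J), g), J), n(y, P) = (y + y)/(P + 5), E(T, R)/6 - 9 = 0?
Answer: 2808/17 ≈ 165.18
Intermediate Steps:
E(T, R) = 54 (E(T, R) = 54 + 6*0 = 54 + 0 = 54)
n(y, P) = 2*y/(5 + P) (n(y, P) = (2*y)/(5 + P) = 2*y/(5 + P))
H(g, J) = 216/(5 + J) (H(g, J) = 2*(2*54/(5 + J)) = 2*(108/(5 + J)) = 216/(5 + J))
H(8, (4 - 1)*(5 - 1))*13 = (216/(5 + (4 - 1)*(5 - 1)))*13 = (216/(5 + 3*4))*13 = (216/(5 + 12))*13 = (216/17)*13 = 2808/17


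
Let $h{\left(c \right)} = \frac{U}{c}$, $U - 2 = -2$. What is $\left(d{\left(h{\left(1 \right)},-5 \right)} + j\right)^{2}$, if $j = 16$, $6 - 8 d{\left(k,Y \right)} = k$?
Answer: $\frac{4489}{16} \approx 280.56$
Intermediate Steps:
$U = 0$ ($U = 2 - 2 = 0$)
$h{\left(c \right)} = 0$ ($h{\left(c \right)} = \frac{0}{c} = 0$)
$d{\left(k,Y \right)} = \frac{3}{4} - \frac{k}{8}$
$\left(d{\left(h{\left(1 \right)},-5 \right)} + j\right)^{2} = \left(\left(\frac{3}{4} - 0\right) + 16\right)^{2} = \left(\left(\frac{3}{4} + 0\right) + 16\right)^{2} = \left(\frac{3}{4} + 16\right)^{2} = \left(\frac{67}{4}\right)^{2} = \frac{4489}{16}$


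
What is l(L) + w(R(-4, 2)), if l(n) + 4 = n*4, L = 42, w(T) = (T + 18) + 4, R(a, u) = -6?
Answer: 180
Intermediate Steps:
w(T) = 22 + T (w(T) = (18 + T) + 4 = 22 + T)
l(n) = -4 + 4*n (l(n) = -4 + n*4 = -4 + 4*n)
l(L) + w(R(-4, 2)) = (-4 + 4*42) + (22 - 6) = (-4 + 168) + 16 = 164 + 16 = 180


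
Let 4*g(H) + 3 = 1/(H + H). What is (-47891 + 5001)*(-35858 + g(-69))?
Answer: 424482994795/276 ≈ 1.5380e+9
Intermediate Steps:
g(H) = -3/4 + 1/(8*H) (g(H) = -3/4 + 1/(4*(H + H)) = -3/4 + 1/(4*((2*H))) = -3/4 + (1/(2*H))/4 = -3/4 + 1/(8*H))
(-47891 + 5001)*(-35858 + g(-69)) = (-47891 + 5001)*(-35858 + (1/8)*(1 - 6*(-69))/(-69)) = -42890*(-35858 + (1/8)*(-1/69)*(1 + 414)) = -42890*(-35858 + (1/8)*(-1/69)*415) = -42890*(-35858 - 415/552) = -42890*(-19794031/552) = 424482994795/276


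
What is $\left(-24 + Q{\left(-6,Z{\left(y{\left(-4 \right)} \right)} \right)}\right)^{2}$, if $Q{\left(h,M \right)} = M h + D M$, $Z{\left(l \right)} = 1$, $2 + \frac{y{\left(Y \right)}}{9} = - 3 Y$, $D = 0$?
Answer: $900$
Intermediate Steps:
$y{\left(Y \right)} = -18 - 27 Y$ ($y{\left(Y \right)} = -18 + 9 \left(- 3 Y\right) = -18 - 27 Y$)
$Q{\left(h,M \right)} = M h$ ($Q{\left(h,M \right)} = M h + 0 M = M h + 0 = M h$)
$\left(-24 + Q{\left(-6,Z{\left(y{\left(-4 \right)} \right)} \right)}\right)^{2} = \left(-24 + 1 \left(-6\right)\right)^{2} = \left(-24 - 6\right)^{2} = \left(-30\right)^{2} = 900$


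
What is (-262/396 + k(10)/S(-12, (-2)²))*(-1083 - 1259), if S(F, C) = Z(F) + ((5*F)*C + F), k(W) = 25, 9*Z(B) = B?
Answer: 13397411/7524 ≈ 1780.6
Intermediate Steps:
Z(B) = B/9
S(F, C) = 10*F/9 + 5*C*F (S(F, C) = F/9 + ((5*F)*C + F) = F/9 + (5*C*F + F) = F/9 + (F + 5*C*F) = 10*F/9 + 5*C*F)
(-262/396 + k(10)/S(-12, (-2)²))*(-1083 - 1259) = (-262/396 + 25/(((5/9)*(-12)*(2 + 9*(-2)²))))*(-1083 - 1259) = (-262*1/396 + 25/(((5/9)*(-12)*(2 + 9*4))))*(-2342) = (-131/198 + 25/(((5/9)*(-12)*(2 + 36))))*(-2342) = (-131/198 + 25/(((5/9)*(-12)*38)))*(-2342) = (-131/198 + 25/(-760/3))*(-2342) = (-131/198 + 25*(-3/760))*(-2342) = (-131/198 - 15/152)*(-2342) = -11441/15048*(-2342) = 13397411/7524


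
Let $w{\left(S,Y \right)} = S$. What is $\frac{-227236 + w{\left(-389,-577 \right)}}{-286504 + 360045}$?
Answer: $- \frac{227625}{73541} \approx -3.0952$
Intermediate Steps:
$\frac{-227236 + w{\left(-389,-577 \right)}}{-286504 + 360045} = \frac{-227236 - 389}{-286504 + 360045} = - \frac{227625}{73541}$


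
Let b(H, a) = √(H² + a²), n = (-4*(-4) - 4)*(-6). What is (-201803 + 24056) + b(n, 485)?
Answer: -177747 + √240409 ≈ -1.7726e+5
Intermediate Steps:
n = -72 (n = (16 - 4)*(-6) = 12*(-6) = -72)
(-201803 + 24056) + b(n, 485) = (-201803 + 24056) + √((-72)² + 485²) = -177747 + √(5184 + 235225) = -177747 + √240409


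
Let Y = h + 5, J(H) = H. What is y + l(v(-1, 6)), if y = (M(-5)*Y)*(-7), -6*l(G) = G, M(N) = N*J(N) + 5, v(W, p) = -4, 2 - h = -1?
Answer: -5038/3 ≈ -1679.3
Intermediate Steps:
h = 3 (h = 2 - 1*(-1) = 2 + 1 = 3)
M(N) = 5 + N² (M(N) = N*N + 5 = N² + 5 = 5 + N²)
Y = 8 (Y = 3 + 5 = 8)
l(G) = -G/6
y = -1680 (y = ((5 + (-5)²)*8)*(-7) = ((5 + 25)*8)*(-7) = (30*8)*(-7) = 240*(-7) = -1680)
y + l(v(-1, 6)) = -1680 - ⅙*(-4) = -1680 + ⅔ = -5038/3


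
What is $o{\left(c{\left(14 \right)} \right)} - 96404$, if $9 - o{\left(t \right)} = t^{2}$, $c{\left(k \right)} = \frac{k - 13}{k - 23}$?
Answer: $- \frac{7807996}{81} \approx -96395.0$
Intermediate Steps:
$c{\left(k \right)} = \frac{-13 + k}{-23 + k}$
$o{\left(t \right)} = 9 - t^{2}$
$o{\left(c{\left(14 \right)} \right)} - 96404 = \left(9 - \left(\frac{-13 + 14}{-23 + 14}\right)^{2}\right) - 96404 = \left(9 - \left(\frac{1}{-9} \cdot 1\right)^{2}\right) - 96404 = \left(9 - \left(\left(- \frac{1}{9}\right) 1\right)^{2}\right) - 96404 = \left(9 - \left(- \frac{1}{9}\right)^{2}\right) - 96404 = \left(9 - \frac{1}{81}\right) - 96404 = \frac{728}{81} - 96404 = - \frac{7807996}{81}$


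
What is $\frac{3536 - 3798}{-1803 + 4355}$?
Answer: $- \frac{131}{1276} \approx -0.10266$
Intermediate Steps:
$\frac{3536 - 3798}{-1803 + 4355} = - \frac{262}{2552} = \left(-262\right) \frac{1}{2552} = - \frac{131}{1276}$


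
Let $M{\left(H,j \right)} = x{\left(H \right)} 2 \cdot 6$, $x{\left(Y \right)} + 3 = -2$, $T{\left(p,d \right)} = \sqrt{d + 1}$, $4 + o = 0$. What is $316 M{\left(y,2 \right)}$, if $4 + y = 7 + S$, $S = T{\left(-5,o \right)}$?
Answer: $-18960$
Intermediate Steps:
$o = -4$ ($o = -4 + 0 = -4$)
$T{\left(p,d \right)} = \sqrt{1 + d}$
$x{\left(Y \right)} = -5$ ($x{\left(Y \right)} = -3 - 2 = -5$)
$S = i \sqrt{3}$ ($S = \sqrt{1 - 4} = \sqrt{-3} = i \sqrt{3} \approx 1.732 i$)
$y = 3 + i \sqrt{3}$ ($y = -4 + \left(7 + i \sqrt{3}\right) = 3 + i \sqrt{3} \approx 3.0 + 1.732 i$)
$M{\left(H,j \right)} = -60$ ($M{\left(H,j \right)} = \left(-5\right) 2 \cdot 6 = \left(-10\right) 6 = -60$)
$316 M{\left(y,2 \right)} = 316 \left(-60\right) = -18960$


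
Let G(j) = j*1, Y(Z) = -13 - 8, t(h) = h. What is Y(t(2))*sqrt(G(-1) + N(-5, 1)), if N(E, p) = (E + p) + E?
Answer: -21*I*sqrt(10) ≈ -66.408*I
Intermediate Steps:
N(E, p) = p + 2*E
Y(Z) = -21
G(j) = j
Y(t(2))*sqrt(G(-1) + N(-5, 1)) = -21*sqrt(-1 + (1 + 2*(-5))) = -21*sqrt(-1 + (1 - 10)) = -21*sqrt(-1 - 9) = -21*I*sqrt(10)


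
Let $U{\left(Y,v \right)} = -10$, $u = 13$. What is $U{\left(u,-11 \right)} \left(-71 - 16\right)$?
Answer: $870$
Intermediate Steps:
$U{\left(u,-11 \right)} \left(-71 - 16\right) = - 10 \left(-71 - 16\right) = \left(-10\right) \left(-87\right) = 870$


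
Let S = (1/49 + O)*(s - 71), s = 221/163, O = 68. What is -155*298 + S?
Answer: -406755746/7987 ≈ -50927.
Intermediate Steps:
s = 221/163 (s = 221*(1/163) = 221/163 ≈ 1.3558)
S = -37836216/7987 (S = (1/49 + 68)*(221/163 - 71) = (1/49 + 68)*(-11352/163) = (3333/49)*(-11352/163) = -37836216/7987 ≈ -4737.2)
-155*298 + S = -155*298 - 37836216/7987 = -46190 - 37836216/7987 = -406755746/7987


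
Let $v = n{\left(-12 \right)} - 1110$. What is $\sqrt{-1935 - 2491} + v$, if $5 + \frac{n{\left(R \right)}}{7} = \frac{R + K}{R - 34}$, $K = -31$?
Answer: $- \frac{52369}{46} + i \sqrt{4426} \approx -1138.5 + 66.528 i$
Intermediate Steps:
$n{\left(R \right)} = -35 + \frac{7 \left(-31 + R\right)}{-34 + R}$ ($n{\left(R \right)} = -35 + 7 \frac{R - 31}{R - 34} = -35 + 7 \frac{-31 + R}{-34 + R} = -35 + \frac{7 \left(-31 + R\right)}{-34 + R}$)
$v = - \frac{52369}{46}$ ($v = \frac{7 \left(139 - -48\right)}{-34 - 12} - 1110 = \frac{7 \left(139 + 48\right)}{-46} - 1110 = 7 \left(- \frac{1}{46}\right) 187 - 1110 = - \frac{1309}{46} - 1110 = - \frac{52369}{46} \approx -1138.5$)
$\sqrt{-1935 - 2491} + v = \sqrt{-1935 - 2491} - \frac{52369}{46} = \sqrt{-4426} - \frac{52369}{46} = i \sqrt{4426} - \frac{52369}{46} = - \frac{52369}{46} + i \sqrt{4426}$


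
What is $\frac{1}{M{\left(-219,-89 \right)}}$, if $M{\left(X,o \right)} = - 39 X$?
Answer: $\frac{1}{8541} \approx 0.00011708$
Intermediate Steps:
$\frac{1}{M{\left(-219,-89 \right)}} = \frac{1}{\left(-39\right) \left(-219\right)} = \frac{1}{8541}$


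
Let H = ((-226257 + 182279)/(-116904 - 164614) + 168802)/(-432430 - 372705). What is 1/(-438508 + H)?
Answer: -113329997465/49696134288804927 ≈ -2.2805e-6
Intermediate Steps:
H = -23760422707/113329997465 (H = (-43978/(-281518) + 168802)/(-805135) = (-43978*(-1/281518) + 168802)*(-1/805135) = (21989/140759 + 168802)*(-1/805135) = (23760422707/140759)*(-1/805135) = -23760422707/113329997465 ≈ -0.20966)
1/(-438508 + H) = 1/(-438508 - 23760422707/113329997465) = 1/(-49696134288804927/113329997465) = -113329997465/49696134288804927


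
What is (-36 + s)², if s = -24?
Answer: 3600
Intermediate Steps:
(-36 + s)² = (-36 - 24)² = (-60)² = 3600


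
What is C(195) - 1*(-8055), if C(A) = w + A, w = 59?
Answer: 8309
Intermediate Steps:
C(A) = 59 + A
C(195) - 1*(-8055) = (59 + 195) - 1*(-8055) = 254 + 8055 = 8309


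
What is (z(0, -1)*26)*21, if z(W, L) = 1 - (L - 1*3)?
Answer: 2730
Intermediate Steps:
z(W, L) = 4 - L (z(W, L) = 1 - (L - 3) = 1 - (-3 + L) = 1 + (3 - L) = 4 - L)
(z(0, -1)*26)*21 = ((4 - 1*(-1))*26)*21 = ((4 + 1)*26)*21 = (5*26)*21 = 130*21 = 2730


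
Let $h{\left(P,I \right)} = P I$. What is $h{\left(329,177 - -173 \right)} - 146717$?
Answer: $-31567$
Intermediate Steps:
$h{\left(P,I \right)} = I P$
$h{\left(329,177 - -173 \right)} - 146717 = \left(177 - -173\right) 329 - 146717 = \left(177 + 173\right) 329 - 146717 = 350 \cdot 329 - 146717 = 115150 - 146717 = -31567$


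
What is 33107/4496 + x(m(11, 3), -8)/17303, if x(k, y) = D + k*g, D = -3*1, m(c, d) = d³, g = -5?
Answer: 572229973/77794288 ≈ 7.3557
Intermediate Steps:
D = -3
x(k, y) = -3 - 5*k (x(k, y) = -3 + k*(-5) = -3 - 5*k)
33107/4496 + x(m(11, 3), -8)/17303 = 33107/4496 + (-3 - 5*3³)/17303 = 33107*(1/4496) + (-3 - 5*27)*(1/17303) = 33107/4496 + (-3 - 135)*(1/17303) = 33107/4496 - 138*1/17303 = 33107/4496 - 138/17303 = 572229973/77794288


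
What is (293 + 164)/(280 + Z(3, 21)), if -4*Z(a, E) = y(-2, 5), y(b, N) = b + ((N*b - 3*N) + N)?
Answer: 914/571 ≈ 1.6007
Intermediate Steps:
y(b, N) = b - 2*N + N*b (y(b, N) = b + ((-3*N + N*b) + N) = b + (-2*N + N*b) = b - 2*N + N*b)
Z(a, E) = 11/2 (Z(a, E) = -(-2 - 2*5 + 5*(-2))/4 = -(-2 - 10 - 10)/4 = -¼*(-22) = 11/2)
(293 + 164)/(280 + Z(3, 21)) = (293 + 164)/(280 + 11/2) = 457/(571/2) = 457*(2/571) = 914/571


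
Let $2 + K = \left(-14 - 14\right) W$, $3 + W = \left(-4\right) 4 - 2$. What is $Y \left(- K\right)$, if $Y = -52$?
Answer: $30472$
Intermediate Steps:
$W = -21$ ($W = -3 - 18 = -21$)
$K = 586$ ($K = -2 + \left(-14 - 14\right) \left(-21\right) = -2 - -588 = -2 + 588 = 586$)
$Y \left(- K\right) = - 52 \left(\left(-1\right) 586\right) = \left(-52\right) \left(-586\right) = 30472$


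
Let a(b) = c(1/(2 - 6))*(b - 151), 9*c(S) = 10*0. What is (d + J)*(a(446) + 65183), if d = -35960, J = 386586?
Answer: 22854854558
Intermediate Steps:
c(S) = 0 (c(S) = (10*0)/9 = (⅑)*0 = 0)
a(b) = 0 (a(b) = 0*(b - 151) = 0*(-151 + b) = 0)
(d + J)*(a(446) + 65183) = (-35960 + 386586)*(0 + 65183) = 350626*65183 = 22854854558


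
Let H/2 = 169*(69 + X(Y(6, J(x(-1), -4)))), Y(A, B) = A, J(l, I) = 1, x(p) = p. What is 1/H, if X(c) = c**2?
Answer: 1/35490 ≈ 2.8177e-5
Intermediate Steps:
H = 35490 (H = 2*(169*(69 + 6**2)) = 2*(169*(69 + 36)) = 2*(169*105) = 2*17745 = 35490)
1/H = 1/35490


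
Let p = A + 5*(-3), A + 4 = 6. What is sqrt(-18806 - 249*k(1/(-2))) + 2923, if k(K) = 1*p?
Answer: 2923 + I*sqrt(15569) ≈ 2923.0 + 124.78*I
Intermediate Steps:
A = 2 (A = -4 + 6 = 2)
p = -13 (p = 2 + 5*(-3) = 2 - 15 = -13)
k(K) = -13 (k(K) = 1*(-13) = -13)
sqrt(-18806 - 249*k(1/(-2))) + 2923 = sqrt(-18806 - 249*(-13)) + 2923 = sqrt(-18806 + 3237) + 2923 = sqrt(-15569) + 2923 = I*sqrt(15569) + 2923 = 2923 + I*sqrt(15569)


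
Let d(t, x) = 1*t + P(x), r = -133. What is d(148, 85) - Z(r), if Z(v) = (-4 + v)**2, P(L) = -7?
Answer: -18628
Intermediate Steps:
d(t, x) = -7 + t (d(t, x) = 1*t - 7 = t - 7 = -7 + t)
d(148, 85) - Z(r) = (-7 + 148) - (-4 - 133)**2 = 141 - 1*(-137)**2 = 141 - 1*18769 = 141 - 18769 = -18628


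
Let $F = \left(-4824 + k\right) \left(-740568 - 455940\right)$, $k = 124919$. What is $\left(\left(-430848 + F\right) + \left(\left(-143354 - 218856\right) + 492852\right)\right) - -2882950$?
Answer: $-143692045516$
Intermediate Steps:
$F = -143694628260$ ($F = \left(-4824 + 124919\right) \left(-740568 - 455940\right) = 120095 \left(-1196508\right) = -143694628260$)
$\left(\left(-430848 + F\right) + \left(\left(-143354 - 218856\right) + 492852\right)\right) - -2882950 = \left(\left(-430848 - 143694628260\right) + \left(\left(-143354 - 218856\right) + 492852\right)\right) - -2882950 = \left(-143695059108 + \left(-362210 + 492852\right)\right) + 2882950 = \left(-143695059108 + 130642\right) + 2882950 = -143694928466 + 2882950 = -143692045516$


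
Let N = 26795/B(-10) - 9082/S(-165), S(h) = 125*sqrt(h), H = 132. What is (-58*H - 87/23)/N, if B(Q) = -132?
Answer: 2116577460937500/56135115331397 + 105601409100000*I*sqrt(165)/1291107652622131 ≈ 37.705 + 1.0506*I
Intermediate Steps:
N = -26795/132 + 9082*I*sqrt(165)/20625 (N = 26795/(-132) - 9082*(-I*sqrt(165)/20625) = 26795*(-1/132) - 9082*(-I*sqrt(165)/20625) = -26795/132 - 9082*(-I*sqrt(165)/20625) = -26795/132 - (-9082)*I*sqrt(165)/20625 = -26795/132 + 9082*I*sqrt(165)/20625 ≈ -202.99 + 5.6563*I)
(-58*H - 87/23)/N = (-58*132 - 87/23)/(-26795/132 + 9082*I*sqrt(165)/20625) = (-7656 - 87*1/23)/(-26795/132 + 9082*I*sqrt(165)/20625) = (-7656 - 87/23)/(-26795/132 + 9082*I*sqrt(165)/20625) = -176175/(23*(-26795/132 + 9082*I*sqrt(165)/20625))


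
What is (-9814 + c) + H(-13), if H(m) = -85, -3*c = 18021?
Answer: -15906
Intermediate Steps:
c = -6007 (c = -⅓*18021 = -6007)
(-9814 + c) + H(-13) = (-9814 - 6007) - 85 = -15821 - 85 = -15906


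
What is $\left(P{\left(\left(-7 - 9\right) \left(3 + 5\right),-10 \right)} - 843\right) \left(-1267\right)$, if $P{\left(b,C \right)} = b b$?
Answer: $-19690447$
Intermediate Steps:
$P{\left(b,C \right)} = b^{2}$
$\left(P{\left(\left(-7 - 9\right) \left(3 + 5\right),-10 \right)} - 843\right) \left(-1267\right) = \left(\left(\left(-7 - 9\right) \left(3 + 5\right)\right)^{2} - 843\right) \left(-1267\right) = \left(\left(\left(-16\right) 8\right)^{2} - 843\right) \left(-1267\right) = \left(\left(-128\right)^{2} - 843\right) \left(-1267\right) = \left(16384 - 843\right) \left(-1267\right) = 15541 \left(-1267\right) = -19690447$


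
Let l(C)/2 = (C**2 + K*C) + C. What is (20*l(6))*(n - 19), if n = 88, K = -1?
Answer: 99360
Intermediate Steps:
l(C) = 2*C**2 (l(C) = 2*((C**2 - C) + C) = 2*C**2)
(20*l(6))*(n - 19) = (20*(2*6**2))*(88 - 19) = (20*(2*36))*69 = (20*72)*69 = 1440*69 = 99360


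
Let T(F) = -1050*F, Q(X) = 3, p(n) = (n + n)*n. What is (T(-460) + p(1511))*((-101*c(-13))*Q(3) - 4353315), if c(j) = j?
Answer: -21961051972992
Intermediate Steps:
p(n) = 2*n**2 (p(n) = (2*n)*n = 2*n**2)
(T(-460) + p(1511))*((-101*c(-13))*Q(3) - 4353315) = (-1050*(-460) + 2*1511**2)*(-101*(-13)*3 - 4353315) = (483000 + 2*2283121)*(1313*3 - 4353315) = (483000 + 4566242)*(3939 - 4353315) = 5049242*(-4349376) = -21961051972992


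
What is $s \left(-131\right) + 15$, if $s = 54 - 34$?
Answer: $-2605$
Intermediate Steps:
$s = 20$
$s \left(-131\right) + 15 = 20 \left(-131\right) + 15 = -2620 + 15 = -2605$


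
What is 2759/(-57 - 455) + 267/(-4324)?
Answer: -3016655/553472 ≈ -5.4504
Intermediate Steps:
2759/(-57 - 455) + 267/(-4324) = 2759/(-512) + 267*(-1/4324) = 2759*(-1/512) - 267/4324 = -2759/512 - 267/4324 = -3016655/553472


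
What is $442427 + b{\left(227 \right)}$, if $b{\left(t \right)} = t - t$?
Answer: $442427$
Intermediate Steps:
$b{\left(t \right)} = 0$
$442427 + b{\left(227 \right)} = 442427 + 0 = 442427$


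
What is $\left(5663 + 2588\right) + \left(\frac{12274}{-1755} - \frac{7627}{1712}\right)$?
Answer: $\frac{24756226087}{3004560} \approx 8239.5$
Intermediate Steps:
$\left(5663 + 2588\right) + \left(\frac{12274}{-1755} - \frac{7627}{1712}\right) = 8251 + \left(12274 \left(- \frac{1}{1755}\right) - \frac{7627}{1712}\right) = 8251 - \frac{34398473}{3004560} = \frac{24756226087}{3004560}$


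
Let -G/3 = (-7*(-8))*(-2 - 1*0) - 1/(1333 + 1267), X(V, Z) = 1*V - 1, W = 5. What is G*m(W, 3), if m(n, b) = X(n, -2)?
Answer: 873603/650 ≈ 1344.0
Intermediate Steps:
X(V, Z) = -1 + V (X(V, Z) = V - 1 = -1 + V)
m(n, b) = -1 + n
G = 873603/2600 (G = -3*((-7*(-8))*(-2 - 1*0) - 1/(1333 + 1267)) = -3*(56*(-2 + 0) - 1/2600) = -3*(56*(-2) - 1*1/2600) = -3*(-112 - 1/2600) = -3*(-291201/2600) = 873603/2600 ≈ 336.00)
G*m(W, 3) = 873603*(-1 + 5)/2600 = (873603/2600)*4 = 873603/650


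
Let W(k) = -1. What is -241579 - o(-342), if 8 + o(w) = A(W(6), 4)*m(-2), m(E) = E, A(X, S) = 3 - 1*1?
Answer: -241567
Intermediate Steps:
A(X, S) = 2 (A(X, S) = 3 - 1 = 2)
o(w) = -12 (o(w) = -8 + 2*(-2) = -8 - 4 = -12)
-241579 - o(-342) = -241579 - 1*(-12) = -241579 + 12 = -241567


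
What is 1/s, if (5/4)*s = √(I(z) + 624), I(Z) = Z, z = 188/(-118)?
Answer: 5*√2166598/146888 ≈ 0.050104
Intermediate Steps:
z = -94/59 (z = 188*(-1/118) = -94/59 ≈ -1.5932)
s = 4*√2166598/295 (s = 4*√(-94/59 + 624)/5 = 4*√(36722/59)/5 = 4*(√2166598/59)/5 = 4*√2166598/295 ≈ 19.958)
1/s = 1/(4*√2166598/295) = 5*√2166598/146888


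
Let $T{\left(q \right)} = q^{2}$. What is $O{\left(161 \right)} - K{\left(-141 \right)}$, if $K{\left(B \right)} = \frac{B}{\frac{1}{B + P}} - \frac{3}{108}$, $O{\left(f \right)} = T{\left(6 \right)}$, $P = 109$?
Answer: $- \frac{161135}{36} \approx -4476.0$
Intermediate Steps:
$O{\left(f \right)} = 36$ ($O{\left(f \right)} = 6^{2} = 36$)
$K{\left(B \right)} = - \frac{1}{36} + B \left(109 + B\right)$ ($K{\left(B \right)} = \frac{B}{\frac{1}{B + 109}} - \frac{3}{108} = \frac{B}{\frac{1}{109 + B}} - \frac{1}{36} = B \left(109 + B\right) - \frac{1}{36} = - \frac{1}{36} + B \left(109 + B\right)$)
$O{\left(161 \right)} - K{\left(-141 \right)} = 36 - \left(- \frac{1}{36} + \left(-141\right)^{2} + 109 \left(-141\right)\right) = 36 - \left(- \frac{1}{36} + 19881 - 15369\right) = 36 - \frac{162431}{36} = - \frac{161135}{36}$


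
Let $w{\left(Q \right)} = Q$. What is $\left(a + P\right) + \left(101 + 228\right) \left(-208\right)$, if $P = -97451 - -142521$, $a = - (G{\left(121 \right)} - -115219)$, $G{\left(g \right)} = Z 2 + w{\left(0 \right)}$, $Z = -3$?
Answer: $-138575$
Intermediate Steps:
$G{\left(g \right)} = -6$ ($G{\left(g \right)} = \left(-3\right) 2 + 0 = -6 + 0 = -6$)
$a = -115213$ ($a = - (-6 - -115219) = - (-6 + 115219) = \left(-1\right) 115213 = -115213$)
$P = 45070$ ($P = -97451 + 142521 = 45070$)
$\left(a + P\right) + \left(101 + 228\right) \left(-208\right) = \left(-115213 + 45070\right) + \left(101 + 228\right) \left(-208\right) = -70143 + 329 \left(-208\right) = -70143 - 68432 = -138575$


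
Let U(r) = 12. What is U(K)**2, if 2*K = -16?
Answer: 144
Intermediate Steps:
K = -8 (K = (1/2)*(-16) = -8)
U(K)**2 = 12**2 = 144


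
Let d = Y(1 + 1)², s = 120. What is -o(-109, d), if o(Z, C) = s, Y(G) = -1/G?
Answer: -120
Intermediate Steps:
d = ¼ (d = (-1/(1 + 1))² = (-1/2)² = (-1*½)² = (-½)² = ¼ ≈ 0.25000)
o(Z, C) = 120
-o(-109, d) = -1*120 = -120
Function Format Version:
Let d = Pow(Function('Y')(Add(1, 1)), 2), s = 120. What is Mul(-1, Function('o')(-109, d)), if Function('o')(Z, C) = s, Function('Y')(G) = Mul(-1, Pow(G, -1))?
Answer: -120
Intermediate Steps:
d = Rational(1, 4) (d = Pow(Mul(-1, Pow(Add(1, 1), -1)), 2) = Pow(Mul(-1, Pow(2, -1)), 2) = Pow(Mul(-1, Rational(1, 2)), 2) = Pow(Rational(-1, 2), 2) = Rational(1, 4) ≈ 0.25000)
Function('o')(Z, C) = 120
Mul(-1, Function('o')(-109, d)) = Mul(-1, 120) = -120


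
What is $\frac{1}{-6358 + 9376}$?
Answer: $\frac{1}{3018} \approx 0.00033135$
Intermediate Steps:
$\frac{1}{-6358 + 9376} = \frac{1}{3018}$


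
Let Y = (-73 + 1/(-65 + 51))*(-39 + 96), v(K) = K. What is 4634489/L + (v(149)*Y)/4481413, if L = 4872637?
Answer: 35490243923065/43672597592162 ≈ 0.81264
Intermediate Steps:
Y = -58311/14 (Y = (-73 + 1/(-14))*57 = (-73 - 1/14)*57 = -1023/14*57 = -58311/14 ≈ -4165.1)
4634489/L + (v(149)*Y)/4481413 = 4634489/4872637 + (149*(-58311/14))/4481413 = 4634489*(1/4872637) - 8688339/14*1/4481413 = 4634489/4872637 - 8688339/62739782 = 35490243923065/43672597592162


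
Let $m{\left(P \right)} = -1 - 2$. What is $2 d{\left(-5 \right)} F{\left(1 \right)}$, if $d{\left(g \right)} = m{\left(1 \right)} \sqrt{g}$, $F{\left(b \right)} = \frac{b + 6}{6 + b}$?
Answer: $- 6 i \sqrt{5} \approx - 13.416 i$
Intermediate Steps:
$m{\left(P \right)} = -3$
$F{\left(b \right)} = 1$ ($F{\left(b \right)} = \frac{6 + b}{6 + b} = 1$)
$d{\left(g \right)} = - 3 \sqrt{g}$
$2 d{\left(-5 \right)} F{\left(1 \right)} = 2 \left(- 3 \sqrt{-5}\right) 1 = 2 \left(- 3 i \sqrt{5}\right) 1 = - 6 i \sqrt{5} \cdot 1 = - 6 i \sqrt{5}$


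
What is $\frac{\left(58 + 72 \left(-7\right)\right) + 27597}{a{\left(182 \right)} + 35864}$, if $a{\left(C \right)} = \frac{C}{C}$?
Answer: $\frac{27151}{35865} \approx 0.75703$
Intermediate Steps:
$a{\left(C \right)} = 1$
$\frac{\left(58 + 72 \left(-7\right)\right) + 27597}{a{\left(182 \right)} + 35864} = \frac{\left(58 + 72 \left(-7\right)\right) + 27597}{1 + 35864} = \frac{\left(58 - 504\right) + 27597}{35865} = \left(-446 + 27597\right) \frac{1}{35865} = 27151 \cdot \frac{1}{35865} = \frac{27151}{35865}$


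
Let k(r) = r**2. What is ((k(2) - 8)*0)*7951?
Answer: 0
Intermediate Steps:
((k(2) - 8)*0)*7951 = ((2**2 - 8)*0)*7951 = ((4 - 8)*0)*7951 = -4*0*7951 = 0*7951 = 0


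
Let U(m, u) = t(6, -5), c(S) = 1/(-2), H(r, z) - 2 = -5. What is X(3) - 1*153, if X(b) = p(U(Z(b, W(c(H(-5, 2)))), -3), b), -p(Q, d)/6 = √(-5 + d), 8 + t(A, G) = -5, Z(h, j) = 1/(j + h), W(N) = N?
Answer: -153 - 6*I*√2 ≈ -153.0 - 8.4853*I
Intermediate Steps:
H(r, z) = -3 (H(r, z) = 2 - 5 = -3)
c(S) = -½ (c(S) = 1*(-½) = -½)
Z(h, j) = 1/(h + j)
t(A, G) = -13 (t(A, G) = -8 - 5 = -13)
U(m, u) = -13
p(Q, d) = -6*√(-5 + d)
X(b) = -6*√(-5 + b)
X(3) - 1*153 = -6*√(-5 + 3) - 1*153 = -6*I*√2 - 153 = -153 - 6*I*√2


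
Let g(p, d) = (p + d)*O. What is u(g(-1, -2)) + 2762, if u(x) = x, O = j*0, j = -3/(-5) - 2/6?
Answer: 2762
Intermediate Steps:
j = 4/15 (j = -3*(-1/5) - 2*1/6 = 3/5 - 1/3 = 4/15 ≈ 0.26667)
O = 0 (O = (4/15)*0 = 0)
g(p, d) = 0 (g(p, d) = (p + d)*0 = (d + p)*0 = 0)
u(g(-1, -2)) + 2762 = 0 + 2762 = 2762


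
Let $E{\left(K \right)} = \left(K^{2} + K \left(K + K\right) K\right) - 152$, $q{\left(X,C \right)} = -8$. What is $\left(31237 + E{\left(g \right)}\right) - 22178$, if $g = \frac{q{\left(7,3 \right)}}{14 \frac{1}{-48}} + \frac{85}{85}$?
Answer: $\frac{19093506}{343} \approx 55666.0$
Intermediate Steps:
$g = \frac{199}{7}$ ($g = - \frac{8}{14 \frac{1}{-48}} + \frac{85}{85} = - \frac{8}{14 \left(- \frac{1}{48}\right)} + 85 \cdot \frac{1}{85} = - \frac{8}{- \frac{7}{24}} + 1 = \left(-8\right) \left(- \frac{24}{7}\right) + 1 = \frac{192}{7} + 1 = \frac{199}{7} \approx 28.429$)
$E{\left(K \right)} = -152 + K^{2} + 2 K^{3}$ ($E{\left(K \right)} = \left(K^{2} + K 2 K K\right) - 152 = \left(K^{2} + 2 K^{2} K\right) - 152 = \left(K^{2} + 2 K^{3}\right) - 152 = -152 + K^{2} + 2 K^{3}$)
$\left(31237 + E{\left(g \right)}\right) - 22178 = \left(31237 + \left(-152 + \left(\frac{199}{7}\right)^{2} + 2 \left(\frac{199}{7}\right)^{3}\right)\right) - 22178 = \left(31237 + \left(-152 + \frac{39601}{49} + 2 \cdot \frac{7880599}{343}\right)\right) - 22178 = \left(31237 + \left(-152 + \frac{39601}{49} + \frac{15761198}{343}\right)\right) - 22178 = \left(31237 + \frac{15986269}{343}\right) - 22178 = \frac{26700560}{343} - 22178 = \frac{19093506}{343}$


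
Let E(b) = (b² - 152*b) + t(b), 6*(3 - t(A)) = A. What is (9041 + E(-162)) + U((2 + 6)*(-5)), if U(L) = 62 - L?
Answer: 60041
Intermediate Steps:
t(A) = 3 - A/6
E(b) = 3 + b² - 913*b/6 (E(b) = (b² - 152*b) + (3 - b/6) = 3 + b² - 913*b/6)
(9041 + E(-162)) + U((2 + 6)*(-5)) = (9041 + (3 + (-162)² - 913/6*(-162))) + (62 - (2 + 6)*(-5)) = (9041 + (3 + 26244 + 24651)) + (62 - 8*(-5)) = (9041 + 50898) + (62 - 1*(-40)) = 59939 + (62 + 40) = 59939 + 102 = 60041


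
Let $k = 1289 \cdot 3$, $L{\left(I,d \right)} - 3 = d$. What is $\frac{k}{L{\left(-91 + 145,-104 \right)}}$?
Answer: $- \frac{3867}{101} \approx -38.287$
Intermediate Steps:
$L{\left(I,d \right)} = 3 + d$
$k = 3867$
$\frac{k}{L{\left(-91 + 145,-104 \right)}} = \frac{3867}{3 - 104} = \frac{3867}{-101} = 3867 \left(- \frac{1}{101}\right) = - \frac{3867}{101}$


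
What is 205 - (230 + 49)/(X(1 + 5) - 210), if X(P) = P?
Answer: 14033/68 ≈ 206.37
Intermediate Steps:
205 - (230 + 49)/(X(1 + 5) - 210) = 205 - (230 + 49)/((1 + 5) - 210) = 205 - 279/(6 - 210) = 205 - 279/(-204) = 205 - 279*(-1)/204 = 205 - 1*(-93/68) = 205 + 93/68 = 14033/68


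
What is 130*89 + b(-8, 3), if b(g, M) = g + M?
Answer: 11565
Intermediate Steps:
b(g, M) = M + g
130*89 + b(-8, 3) = 130*89 + (3 - 8) = 11570 - 5 = 11565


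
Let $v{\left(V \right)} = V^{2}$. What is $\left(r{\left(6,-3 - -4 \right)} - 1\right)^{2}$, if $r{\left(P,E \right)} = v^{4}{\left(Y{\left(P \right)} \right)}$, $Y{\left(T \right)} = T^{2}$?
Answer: $7958661109940758664577025$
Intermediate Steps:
$r{\left(P,E \right)} = P^{16}$ ($r{\left(P,E \right)} = \left(\left(P^{2}\right)^{2}\right)^{4} = \left(P^{4}\right)^{4} = P^{16}$)
$\left(r{\left(6,-3 - -4 \right)} - 1\right)^{2} = \left(6^{16} - 1\right)^{2} = \left(2821109907456 - 1\right)^{2} = 2821109907455^{2} = 7958661109940758664577025$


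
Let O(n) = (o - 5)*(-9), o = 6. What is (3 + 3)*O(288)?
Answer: -54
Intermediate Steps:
O(n) = -9 (O(n) = (6 - 5)*(-9) = 1*(-9) = -9)
(3 + 3)*O(288) = (3 + 3)*(-9) = 6*(-9) = -54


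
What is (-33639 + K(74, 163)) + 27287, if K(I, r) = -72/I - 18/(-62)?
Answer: -7286527/1147 ≈ -6352.7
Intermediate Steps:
K(I, r) = 9/31 - 72/I (K(I, r) = -72/I - 18*(-1/62) = -72/I + 9/31 = 9/31 - 72/I)
(-33639 + K(74, 163)) + 27287 = (-33639 + (9/31 - 72/74)) + 27287 = (-33639 + (9/31 - 72*1/74)) + 27287 = (-33639 + (9/31 - 36/37)) + 27287 = (-33639 - 783/1147) + 27287 = -38584716/1147 + 27287 = -7286527/1147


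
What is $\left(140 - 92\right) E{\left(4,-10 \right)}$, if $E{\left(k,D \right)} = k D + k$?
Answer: $-1728$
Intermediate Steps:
$E{\left(k,D \right)} = k + D k$ ($E{\left(k,D \right)} = D k + k = k + D k$)
$\left(140 - 92\right) E{\left(4,-10 \right)} = \left(140 - 92\right) 4 \left(1 - 10\right) = 48 \cdot 4 \left(-9\right) = 48 \left(-36\right) = -1728$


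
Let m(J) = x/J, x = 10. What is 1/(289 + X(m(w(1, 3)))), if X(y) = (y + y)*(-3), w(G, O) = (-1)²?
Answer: 1/229 ≈ 0.0043668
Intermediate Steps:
w(G, O) = 1
m(J) = 10/J
X(y) = -6*y (X(y) = (2*y)*(-3) = -6*y)
1/(289 + X(m(w(1, 3)))) = 1/(289 - 60/1) = 1/(289 - 60) = 1/229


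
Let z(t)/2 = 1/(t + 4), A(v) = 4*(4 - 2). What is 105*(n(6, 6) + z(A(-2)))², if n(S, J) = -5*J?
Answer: 1121435/12 ≈ 93453.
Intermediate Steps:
A(v) = 8 (A(v) = 4*2 = 8)
z(t) = 2/(4 + t) (z(t) = 2/(t + 4) = 2/(4 + t))
105*(n(6, 6) + z(A(-2)))² = 105*(-5*6 + 2/(4 + 8))² = 105*(-30 + 2/12)² = 105*(-30 + 2*(1/12))² = 105*(-30 + ⅙)² = 105*(-179/6)² = 105*(32041/36) = 1121435/12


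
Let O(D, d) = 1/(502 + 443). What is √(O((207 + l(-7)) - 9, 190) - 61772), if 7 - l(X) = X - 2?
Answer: I*√6129326595/315 ≈ 248.54*I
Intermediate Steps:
l(X) = 9 - X (l(X) = 7 - (X - 2) = 7 - (-2 + X) = 7 + (2 - X) = 9 - X)
O(D, d) = 1/945
√(O((207 + l(-7)) - 9, 190) - 61772) = √(1/945 - 61772) = √(-58374539/945) = I*√6129326595/315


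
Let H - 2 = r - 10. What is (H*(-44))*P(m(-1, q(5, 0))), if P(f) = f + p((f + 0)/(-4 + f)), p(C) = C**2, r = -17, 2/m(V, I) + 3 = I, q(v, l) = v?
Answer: 11000/9 ≈ 1222.2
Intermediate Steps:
m(V, I) = 2/(-3 + I)
P(f) = f + f**2/(-4 + f)**2 (P(f) = f + ((f + 0)/(-4 + f))**2 = f + (f/(-4 + f))**2 = f + f**2/(-4 + f)**2)
H = -25 (H = 2 + (-17 - 10) = 2 - 27 = -25)
(H*(-44))*P(m(-1, q(5, 0))) = (-25*(-44))*(2/(-3 + 5) + (2/(-3 + 5))**2/(-4 + 2/(-3 + 5))**2) = 1100*(2/2 + (2/2)**2/(-4 + 2/2)**2) = 1100*(2*(1/2) + (2*(1/2))**2/(-4 + 2*(1/2))**2) = 1100*(1 + 1**2/(-4 + 1)**2) = 1100*(1 + 1/(-3)**2) = 1100*(1 + 1*(1/9)) = 1100*(1 + 1/9) = 1100*(10/9) = 11000/9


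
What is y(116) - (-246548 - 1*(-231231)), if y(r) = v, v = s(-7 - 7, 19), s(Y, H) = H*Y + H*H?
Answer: 15412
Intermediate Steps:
s(Y, H) = H² + H*Y (s(Y, H) = H*Y + H² = H² + H*Y)
v = 95 (v = 19*(19 + (-7 - 7)) = 19*(19 - 14) = 19*5 = 95)
y(r) = 95
y(116) - (-246548 - 1*(-231231)) = 95 - (-246548 - 1*(-231231)) = 95 - (-246548 + 231231) = 95 - 1*(-15317) = 95 + 15317 = 15412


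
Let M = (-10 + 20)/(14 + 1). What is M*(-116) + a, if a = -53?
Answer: -391/3 ≈ -130.33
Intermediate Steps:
M = ⅔ (M = 10/15 = 10*(1/15) = ⅔ ≈ 0.66667)
M*(-116) + a = (⅔)*(-116) - 53 = -232/3 - 53 = -391/3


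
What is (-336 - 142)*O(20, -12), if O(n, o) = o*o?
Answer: -68832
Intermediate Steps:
O(n, o) = o²
(-336 - 142)*O(20, -12) = (-336 - 142)*(-12)² = -478*144 = -68832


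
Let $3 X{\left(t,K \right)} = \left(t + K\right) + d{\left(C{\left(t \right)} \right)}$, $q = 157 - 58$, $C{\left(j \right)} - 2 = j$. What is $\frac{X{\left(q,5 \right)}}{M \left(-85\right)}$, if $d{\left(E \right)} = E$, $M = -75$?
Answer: $\frac{41}{3825} \approx 0.010719$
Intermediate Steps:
$C{\left(j \right)} = 2 + j$
$q = 99$
$X{\left(t,K \right)} = \frac{2}{3} + \frac{K}{3} + \frac{2 t}{3}$ ($X{\left(t,K \right)} = \frac{\left(t + K\right) + \left(2 + t\right)}{3} = \frac{\left(K + t\right) + \left(2 + t\right)}{3} = \frac{2 + K + 2 t}{3} = \frac{2}{3} + \frac{K}{3} + \frac{2 t}{3}$)
$\frac{X{\left(q,5 \right)}}{M \left(-85\right)} = \frac{\frac{2}{3} + \frac{1}{3} \cdot 5 + \frac{2}{3} \cdot 99}{\left(-75\right) \left(-85\right)} = \frac{\frac{2}{3} + \frac{5}{3} + 66}{6375} = \frac{205}{3} \cdot \frac{1}{6375} = \frac{41}{3825}$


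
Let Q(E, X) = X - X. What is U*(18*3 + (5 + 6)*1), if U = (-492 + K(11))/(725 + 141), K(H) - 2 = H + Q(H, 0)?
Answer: -31135/866 ≈ -35.953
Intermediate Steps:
Q(E, X) = 0
K(H) = 2 + H (K(H) = 2 + (H + 0) = 2 + H)
U = -479/866 (U = (-492 + (2 + 11))/(725 + 141) = (-492 + 13)/866 = -479*1/866 = -479/866 ≈ -0.55312)
U*(18*3 + (5 + 6)*1) = -479*(18*3 + (5 + 6)*1)/866 = -479*(54 + 11*1)/866 = -479*(54 + 11)/866 = -479/866*65 = -31135/866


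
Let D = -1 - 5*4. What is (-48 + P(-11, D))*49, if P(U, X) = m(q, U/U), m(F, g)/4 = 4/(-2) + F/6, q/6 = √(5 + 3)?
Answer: -2744 + 392*√2 ≈ -2189.6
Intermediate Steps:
D = -21 (D = -1 - 20 = -21)
q = 12*√2 (q = 6*√(5 + 3) = 6*√8 = 6*(2*√2) = 12*√2 ≈ 16.971)
m(F, g) = -8 + 2*F/3 (m(F, g) = 4*(4/(-2) + F/6) = 4*(4*(-½) + F*(⅙)) = 4*(-2 + F/6) = -8 + 2*F/3)
P(U, X) = -8 + 8*√2 (P(U, X) = -8 + 2*(12*√2)/3 = -8 + 8*√2)
(-48 + P(-11, D))*49 = (-48 + (-8 + 8*√2))*49 = (-56 + 8*√2)*49 = -2744 + 392*√2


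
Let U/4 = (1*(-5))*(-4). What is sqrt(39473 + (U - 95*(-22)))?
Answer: 3*sqrt(4627) ≈ 204.07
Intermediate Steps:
U = 80 (U = 4*((1*(-5))*(-4)) = 4*(-5*(-4)) = 4*20 = 80)
sqrt(39473 + (U - 95*(-22))) = sqrt(39473 + (80 - 95*(-22))) = sqrt(39473 + (80 + 2090)) = sqrt(39473 + 2170) = sqrt(41643) = 3*sqrt(4627)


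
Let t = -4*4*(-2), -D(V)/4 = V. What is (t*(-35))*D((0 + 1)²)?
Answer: 4480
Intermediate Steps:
D(V) = -4*V
t = 32 (t = -16*(-2) = 32)
(t*(-35))*D((0 + 1)²) = (32*(-35))*(-4*(0 + 1)²) = -(-4480)*1² = -(-4480) = -1120*(-4) = 4480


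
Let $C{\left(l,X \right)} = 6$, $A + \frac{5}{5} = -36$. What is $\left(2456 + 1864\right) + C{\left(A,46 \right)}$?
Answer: $4326$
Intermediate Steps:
$A = -37$ ($A = -1 - 36 = -37$)
$\left(2456 + 1864\right) + C{\left(A,46 \right)} = \left(2456 + 1864\right) + 6 = 4320 + 6 = 4326$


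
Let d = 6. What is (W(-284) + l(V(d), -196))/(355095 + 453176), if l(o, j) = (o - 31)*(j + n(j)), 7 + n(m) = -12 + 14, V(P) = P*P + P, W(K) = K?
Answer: -2495/808271 ≈ -0.0030868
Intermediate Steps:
V(P) = P + P² (V(P) = P² + P = P + P²)
n(m) = -5 (n(m) = -7 + (-12 + 14) = -7 + 2 = -5)
l(o, j) = (-31 + o)*(-5 + j) (l(o, j) = (o - 31)*(j - 5) = (-31 + o)*(-5 + j))
(W(-284) + l(V(d), -196))/(355095 + 453176) = (-284 + (155 - 31*(-196) - 30*(1 + 6) - 1176*(1 + 6)))/(355095 + 453176) = (-284 + (155 + 6076 - 30*7 - 1176*7))/808271 = (-284 + (155 + 6076 - 5*42 - 196*42))*(1/808271) = (-284 + (155 + 6076 - 210 - 8232))*(1/808271) = (-284 - 2211)*(1/808271) = -2495*1/808271 = -2495/808271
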